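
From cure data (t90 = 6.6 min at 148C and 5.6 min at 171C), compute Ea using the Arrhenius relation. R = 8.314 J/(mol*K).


T1 = 421.15 K, T2 = 444.15 K
1/T1 - 1/T2 = 1.2296e-04
ln(t1/t2) = ln(6.6/5.6) = 0.1643
Ea = 8.314 * 0.1643 / 1.2296e-04 = 11109.4941 J/mol
Ea = 11.11 kJ/mol

11.11 kJ/mol


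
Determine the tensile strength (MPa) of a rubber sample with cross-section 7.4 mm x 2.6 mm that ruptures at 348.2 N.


Area = width * thickness = 7.4 * 2.6 = 19.24 mm^2
TS = force / area = 348.2 / 19.24 = 18.1 MPa

18.1 MPa


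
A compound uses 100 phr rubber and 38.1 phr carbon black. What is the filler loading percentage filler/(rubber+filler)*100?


Filler % = filler / (rubber + filler) * 100
= 38.1 / (100 + 38.1) * 100
= 38.1 / 138.1 * 100
= 27.59%

27.59%


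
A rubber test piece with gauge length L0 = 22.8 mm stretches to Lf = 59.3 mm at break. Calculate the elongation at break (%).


Elongation = (Lf - L0) / L0 * 100
= (59.3 - 22.8) / 22.8 * 100
= 36.5 / 22.8 * 100
= 160.1%

160.1%


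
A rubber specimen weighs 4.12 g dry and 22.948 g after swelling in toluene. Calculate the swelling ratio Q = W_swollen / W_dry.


Q = W_swollen / W_dry
Q = 22.948 / 4.12
Q = 5.57

Q = 5.57


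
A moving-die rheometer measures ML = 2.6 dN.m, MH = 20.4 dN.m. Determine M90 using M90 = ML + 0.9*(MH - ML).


M90 = ML + 0.9 * (MH - ML)
M90 = 2.6 + 0.9 * (20.4 - 2.6)
M90 = 2.6 + 0.9 * 17.8
M90 = 18.62 dN.m

18.62 dN.m


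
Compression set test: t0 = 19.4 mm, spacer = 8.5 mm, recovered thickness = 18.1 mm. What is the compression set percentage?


CS = (t0 - recovered) / (t0 - ts) * 100
= (19.4 - 18.1) / (19.4 - 8.5) * 100
= 1.3 / 10.9 * 100
= 11.9%

11.9%


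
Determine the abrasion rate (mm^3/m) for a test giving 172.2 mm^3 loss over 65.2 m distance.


Rate = volume_loss / distance
= 172.2 / 65.2
= 2.641 mm^3/m

2.641 mm^3/m


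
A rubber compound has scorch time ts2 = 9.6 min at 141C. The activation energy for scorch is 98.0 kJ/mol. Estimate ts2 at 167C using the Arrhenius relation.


Convert temperatures: T1 = 141 + 273.15 = 414.15 K, T2 = 167 + 273.15 = 440.15 K
ts2_new = 9.6 * exp(98000 / 8.314 * (1/440.15 - 1/414.15))
1/T2 - 1/T1 = -1.4263e-04
ts2_new = 1.79 min

1.79 min


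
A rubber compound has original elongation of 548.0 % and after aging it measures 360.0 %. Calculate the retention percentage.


Retention = aged / original * 100
= 360.0 / 548.0 * 100
= 65.7%

65.7%


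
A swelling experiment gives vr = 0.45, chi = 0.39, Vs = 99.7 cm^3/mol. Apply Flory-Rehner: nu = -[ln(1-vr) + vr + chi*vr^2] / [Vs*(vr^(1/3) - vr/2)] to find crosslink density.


ln(1 - vr) = ln(1 - 0.45) = -0.5978
Numerator = -((-0.5978) + 0.45 + 0.39 * 0.45^2) = 0.0689
Denominator = 99.7 * (0.45^(1/3) - 0.45/2) = 53.9686
nu = 0.0689 / 53.9686 = 0.0013 mol/cm^3

0.0013 mol/cm^3


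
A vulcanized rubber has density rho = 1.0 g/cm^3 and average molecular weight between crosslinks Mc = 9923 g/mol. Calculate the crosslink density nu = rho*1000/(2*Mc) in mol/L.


nu = rho * 1000 / (2 * Mc)
nu = 1.0 * 1000 / (2 * 9923)
nu = 1000.0 / 19846
nu = 0.0504 mol/L

0.0504 mol/L


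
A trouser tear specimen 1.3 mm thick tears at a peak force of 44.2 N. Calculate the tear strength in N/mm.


Tear strength = force / thickness
= 44.2 / 1.3
= 34.0 N/mm

34.0 N/mm


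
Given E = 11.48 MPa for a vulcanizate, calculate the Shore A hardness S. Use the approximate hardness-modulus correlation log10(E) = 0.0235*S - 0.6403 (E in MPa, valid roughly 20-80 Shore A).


log10(E) = 0.0235*S - 0.6403  =>  S = (log10(E) + 0.6403) / 0.0235
log10(11.48) = 1.059942
S = (1.059942 + 0.6403) / 0.0235 = 1.700242 / 0.0235
S = 72.4

Shore A = 72.4


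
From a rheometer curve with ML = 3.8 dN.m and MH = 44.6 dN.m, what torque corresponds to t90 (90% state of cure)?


M90 = ML + 0.9 * (MH - ML)
M90 = 3.8 + 0.9 * (44.6 - 3.8)
M90 = 3.8 + 0.9 * 40.8
M90 = 40.52 dN.m

40.52 dN.m


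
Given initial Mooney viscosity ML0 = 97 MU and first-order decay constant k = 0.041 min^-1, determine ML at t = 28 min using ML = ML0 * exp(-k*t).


ML = ML0 * exp(-k * t)
ML = 97 * exp(-0.041 * 28)
ML = 97 * 0.3173
ML = 30.78 MU

30.78 MU


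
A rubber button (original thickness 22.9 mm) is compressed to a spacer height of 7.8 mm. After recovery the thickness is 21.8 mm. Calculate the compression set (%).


CS = (t0 - recovered) / (t0 - ts) * 100
= (22.9 - 21.8) / (22.9 - 7.8) * 100
= 1.1 / 15.1 * 100
= 7.3%

7.3%


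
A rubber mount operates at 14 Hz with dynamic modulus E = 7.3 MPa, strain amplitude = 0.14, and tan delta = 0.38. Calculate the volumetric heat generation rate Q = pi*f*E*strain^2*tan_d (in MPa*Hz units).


Q = pi * f * E * strain^2 * tan_d
= pi * 14 * 7.3 * 0.14^2 * 0.38
= pi * 14 * 7.3 * 0.0196 * 0.38
= 2.3913

Q = 2.3913


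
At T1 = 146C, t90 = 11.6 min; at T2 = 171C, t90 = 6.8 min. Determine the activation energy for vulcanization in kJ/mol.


T1 = 419.15 K, T2 = 444.15 K
1/T1 - 1/T2 = 1.3429e-04
ln(t1/t2) = ln(11.6/6.8) = 0.5341
Ea = 8.314 * 0.5341 / 1.3429e-04 = 33065.6820 J/mol
Ea = 33.07 kJ/mol

33.07 kJ/mol


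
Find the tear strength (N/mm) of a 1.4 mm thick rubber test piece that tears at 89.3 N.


Tear strength = force / thickness
= 89.3 / 1.4
= 63.79 N/mm

63.79 N/mm


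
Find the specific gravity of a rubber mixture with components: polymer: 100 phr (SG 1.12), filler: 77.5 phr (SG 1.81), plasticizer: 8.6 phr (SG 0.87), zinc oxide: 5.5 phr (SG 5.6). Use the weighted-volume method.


Sum of weights = 191.6
Volume contributions:
  polymer: 100/1.12 = 89.2857
  filler: 77.5/1.81 = 42.8177
  plasticizer: 8.6/0.87 = 9.8851
  zinc oxide: 5.5/5.6 = 0.9821
Sum of volumes = 142.9706
SG = 191.6 / 142.9706 = 1.34

SG = 1.34


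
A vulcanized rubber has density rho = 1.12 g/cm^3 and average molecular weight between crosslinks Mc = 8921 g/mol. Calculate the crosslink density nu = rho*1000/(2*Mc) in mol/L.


nu = rho * 1000 / (2 * Mc)
nu = 1.12 * 1000 / (2 * 8921)
nu = 1120.0 / 17842
nu = 0.0628 mol/L

0.0628 mol/L


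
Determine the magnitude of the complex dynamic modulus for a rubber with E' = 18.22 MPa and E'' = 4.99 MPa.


|E*| = sqrt(E'^2 + E''^2)
= sqrt(18.22^2 + 4.99^2)
= sqrt(331.9684 + 24.9001)
= 18.891 MPa

18.891 MPa


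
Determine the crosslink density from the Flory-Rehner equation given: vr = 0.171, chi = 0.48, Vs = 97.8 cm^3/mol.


ln(1 - vr) = ln(1 - 0.171) = -0.1875
Numerator = -((-0.1875) + 0.171 + 0.48 * 0.171^2) = 0.0025
Denominator = 97.8 * (0.171^(1/3) - 0.171/2) = 45.9220
nu = 0.0025 / 45.9220 = 5.4428e-05 mol/cm^3

5.4428e-05 mol/cm^3


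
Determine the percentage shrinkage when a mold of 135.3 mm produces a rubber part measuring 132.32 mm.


Shrinkage = (mold - part) / mold * 100
= (135.3 - 132.32) / 135.3 * 100
= 2.98 / 135.3 * 100
= 2.2%

2.2%


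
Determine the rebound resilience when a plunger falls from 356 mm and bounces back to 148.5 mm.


Resilience = h_rebound / h_drop * 100
= 148.5 / 356 * 100
= 41.7%

41.7%


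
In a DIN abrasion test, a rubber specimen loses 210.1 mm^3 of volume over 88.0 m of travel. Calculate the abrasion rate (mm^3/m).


Rate = volume_loss / distance
= 210.1 / 88.0
= 2.387 mm^3/m

2.387 mm^3/m


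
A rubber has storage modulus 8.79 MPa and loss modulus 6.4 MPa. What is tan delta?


tan delta = E'' / E'
= 6.4 / 8.79
= 0.7281

tan delta = 0.7281


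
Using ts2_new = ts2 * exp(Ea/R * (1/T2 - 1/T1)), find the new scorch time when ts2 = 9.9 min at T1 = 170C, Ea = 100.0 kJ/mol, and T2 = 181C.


Convert temperatures: T1 = 170 + 273.15 = 443.15 K, T2 = 181 + 273.15 = 454.15 K
ts2_new = 9.9 * exp(100000 / 8.314 * (1/454.15 - 1/443.15))
1/T2 - 1/T1 = -5.4657e-05
ts2_new = 5.13 min

5.13 min


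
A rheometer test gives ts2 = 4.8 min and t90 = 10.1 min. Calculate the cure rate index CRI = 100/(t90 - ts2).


CRI = 100 / (t90 - ts2)
= 100 / (10.1 - 4.8)
= 100 / 5.3
= 18.87 min^-1

18.87 min^-1


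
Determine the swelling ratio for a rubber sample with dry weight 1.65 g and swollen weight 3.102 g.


Q = W_swollen / W_dry
Q = 3.102 / 1.65
Q = 1.88

Q = 1.88


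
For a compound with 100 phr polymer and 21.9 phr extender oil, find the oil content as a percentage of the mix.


Oil % = oil / (100 + oil) * 100
= 21.9 / (100 + 21.9) * 100
= 21.9 / 121.9 * 100
= 17.97%

17.97%


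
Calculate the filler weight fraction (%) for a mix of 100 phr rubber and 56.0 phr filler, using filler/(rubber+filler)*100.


Filler % = filler / (rubber + filler) * 100
= 56.0 / (100 + 56.0) * 100
= 56.0 / 156.0 * 100
= 35.9%

35.9%


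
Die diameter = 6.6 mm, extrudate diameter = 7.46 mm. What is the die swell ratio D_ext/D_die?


Die swell ratio = D_extrudate / D_die
= 7.46 / 6.6
= 1.13

Die swell = 1.13


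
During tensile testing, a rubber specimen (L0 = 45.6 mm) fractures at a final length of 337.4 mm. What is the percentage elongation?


Elongation = (Lf - L0) / L0 * 100
= (337.4 - 45.6) / 45.6 * 100
= 291.8 / 45.6 * 100
= 639.9%

639.9%


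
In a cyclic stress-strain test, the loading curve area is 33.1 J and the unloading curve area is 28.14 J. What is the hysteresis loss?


Hysteresis loss = loading - unloading
= 33.1 - 28.14
= 4.96 J

4.96 J


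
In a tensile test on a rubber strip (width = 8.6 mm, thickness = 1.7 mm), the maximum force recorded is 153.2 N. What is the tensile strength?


Area = width * thickness = 8.6 * 1.7 = 14.62 mm^2
TS = force / area = 153.2 / 14.62 = 10.48 MPa

10.48 MPa


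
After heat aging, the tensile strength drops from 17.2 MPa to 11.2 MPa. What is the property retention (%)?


Retention = aged / original * 100
= 11.2 / 17.2 * 100
= 65.1%

65.1%


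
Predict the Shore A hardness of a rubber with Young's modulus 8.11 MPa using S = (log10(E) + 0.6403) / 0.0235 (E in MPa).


log10(E) = 0.0235*S - 0.6403  =>  S = (log10(E) + 0.6403) / 0.0235
log10(8.11) = 0.909021
S = (0.909021 + 0.6403) / 0.0235 = 1.549321 / 0.0235
S = 65.9

Shore A = 65.9


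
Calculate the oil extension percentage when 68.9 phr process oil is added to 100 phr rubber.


Oil % = oil / (100 + oil) * 100
= 68.9 / (100 + 68.9) * 100
= 68.9 / 168.9 * 100
= 40.79%

40.79%


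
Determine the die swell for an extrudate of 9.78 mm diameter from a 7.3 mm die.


Die swell ratio = D_extrudate / D_die
= 9.78 / 7.3
= 1.34

Die swell = 1.34


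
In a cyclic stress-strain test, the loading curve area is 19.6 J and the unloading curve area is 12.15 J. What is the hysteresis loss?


Hysteresis loss = loading - unloading
= 19.6 - 12.15
= 7.45 J

7.45 J


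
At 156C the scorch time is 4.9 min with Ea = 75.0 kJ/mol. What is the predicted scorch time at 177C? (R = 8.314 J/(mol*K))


Convert temperatures: T1 = 156 + 273.15 = 429.15 K, T2 = 177 + 273.15 = 450.15 K
ts2_new = 4.9 * exp(75000 / 8.314 * (1/450.15 - 1/429.15))
1/T2 - 1/T1 = -1.0871e-04
ts2_new = 1.84 min

1.84 min


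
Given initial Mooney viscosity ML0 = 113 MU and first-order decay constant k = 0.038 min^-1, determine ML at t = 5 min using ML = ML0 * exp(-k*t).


ML = ML0 * exp(-k * t)
ML = 113 * exp(-0.038 * 5)
ML = 113 * 0.8270
ML = 93.45 MU

93.45 MU


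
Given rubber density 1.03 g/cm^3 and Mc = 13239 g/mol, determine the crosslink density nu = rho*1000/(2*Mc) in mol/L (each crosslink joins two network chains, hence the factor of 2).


nu = rho * 1000 / (2 * Mc)
nu = 1.03 * 1000 / (2 * 13239)
nu = 1030.0 / 26478
nu = 0.0389 mol/L

0.0389 mol/L


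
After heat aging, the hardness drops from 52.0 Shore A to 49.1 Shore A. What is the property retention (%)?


Retention = aged / original * 100
= 49.1 / 52.0 * 100
= 94.4%

94.4%


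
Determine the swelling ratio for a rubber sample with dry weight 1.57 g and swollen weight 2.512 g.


Q = W_swollen / W_dry
Q = 2.512 / 1.57
Q = 1.6

Q = 1.6


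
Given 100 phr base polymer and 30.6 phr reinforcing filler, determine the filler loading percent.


Filler % = filler / (rubber + filler) * 100
= 30.6 / (100 + 30.6) * 100
= 30.6 / 130.6 * 100
= 23.43%

23.43%


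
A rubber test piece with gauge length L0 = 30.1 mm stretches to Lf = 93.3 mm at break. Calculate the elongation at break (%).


Elongation = (Lf - L0) / L0 * 100
= (93.3 - 30.1) / 30.1 * 100
= 63.2 / 30.1 * 100
= 210.0%

210.0%


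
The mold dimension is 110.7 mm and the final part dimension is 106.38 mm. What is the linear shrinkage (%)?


Shrinkage = (mold - part) / mold * 100
= (110.7 - 106.38) / 110.7 * 100
= 4.32 / 110.7 * 100
= 3.9%

3.9%


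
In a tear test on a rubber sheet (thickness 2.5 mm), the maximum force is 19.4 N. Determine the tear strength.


Tear strength = force / thickness
= 19.4 / 2.5
= 7.76 N/mm

7.76 N/mm


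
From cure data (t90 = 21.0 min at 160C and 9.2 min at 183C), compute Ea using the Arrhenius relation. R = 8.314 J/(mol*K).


T1 = 433.15 K, T2 = 456.15 K
1/T1 - 1/T2 = 1.1641e-04
ln(t1/t2) = ln(21.0/9.2) = 0.8253
Ea = 8.314 * 0.8253 / 1.1641e-04 = 58945.4111 J/mol
Ea = 58.95 kJ/mol

58.95 kJ/mol


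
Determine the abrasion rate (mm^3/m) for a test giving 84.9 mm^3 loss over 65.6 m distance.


Rate = volume_loss / distance
= 84.9 / 65.6
= 1.294 mm^3/m

1.294 mm^3/m


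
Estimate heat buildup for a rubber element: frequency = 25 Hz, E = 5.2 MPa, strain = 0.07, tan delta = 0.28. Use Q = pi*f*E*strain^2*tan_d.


Q = pi * f * E * strain^2 * tan_d
= pi * 25 * 5.2 * 0.07^2 * 0.28
= pi * 25 * 5.2 * 0.0049 * 0.28
= 0.5603

Q = 0.5603


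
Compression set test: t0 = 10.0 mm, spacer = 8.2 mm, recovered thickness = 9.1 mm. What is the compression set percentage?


CS = (t0 - recovered) / (t0 - ts) * 100
= (10.0 - 9.1) / (10.0 - 8.2) * 100
= 0.9 / 1.8 * 100
= 50.0%

50.0%


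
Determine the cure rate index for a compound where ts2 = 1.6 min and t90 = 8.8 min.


CRI = 100 / (t90 - ts2)
= 100 / (8.8 - 1.6)
= 100 / 7.2
= 13.89 min^-1

13.89 min^-1


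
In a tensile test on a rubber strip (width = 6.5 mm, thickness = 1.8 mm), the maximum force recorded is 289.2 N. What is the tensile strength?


Area = width * thickness = 6.5 * 1.8 = 11.7 mm^2
TS = force / area = 289.2 / 11.7 = 24.72 MPa

24.72 MPa


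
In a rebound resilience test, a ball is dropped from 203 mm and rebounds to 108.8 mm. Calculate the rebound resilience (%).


Resilience = h_rebound / h_drop * 100
= 108.8 / 203 * 100
= 53.6%

53.6%


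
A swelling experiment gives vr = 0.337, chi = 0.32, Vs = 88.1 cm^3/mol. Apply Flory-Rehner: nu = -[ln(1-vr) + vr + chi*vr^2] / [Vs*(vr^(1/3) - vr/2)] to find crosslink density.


ln(1 - vr) = ln(1 - 0.337) = -0.4110
Numerator = -((-0.4110) + 0.337 + 0.32 * 0.337^2) = 0.0376
Denominator = 88.1 * (0.337^(1/3) - 0.337/2) = 46.4634
nu = 0.0376 / 46.4634 = 8.1006e-04 mol/cm^3

8.1006e-04 mol/cm^3


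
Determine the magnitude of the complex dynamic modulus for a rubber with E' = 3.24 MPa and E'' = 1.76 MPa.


|E*| = sqrt(E'^2 + E''^2)
= sqrt(3.24^2 + 1.76^2)
= sqrt(10.4976 + 3.0976)
= 3.687 MPa

3.687 MPa


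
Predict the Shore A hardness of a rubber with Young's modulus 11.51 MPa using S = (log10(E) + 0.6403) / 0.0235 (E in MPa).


log10(E) = 0.0235*S - 0.6403  =>  S = (log10(E) + 0.6403) / 0.0235
log10(11.51) = 1.061075
S = (1.061075 + 0.6403) / 0.0235 = 1.701375 / 0.0235
S = 72.4

Shore A = 72.4


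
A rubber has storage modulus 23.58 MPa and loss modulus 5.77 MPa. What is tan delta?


tan delta = E'' / E'
= 5.77 / 23.58
= 0.2447

tan delta = 0.2447


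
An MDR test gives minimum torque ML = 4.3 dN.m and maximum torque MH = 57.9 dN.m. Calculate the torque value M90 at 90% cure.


M90 = ML + 0.9 * (MH - ML)
M90 = 4.3 + 0.9 * (57.9 - 4.3)
M90 = 4.3 + 0.9 * 53.6
M90 = 52.54 dN.m

52.54 dN.m


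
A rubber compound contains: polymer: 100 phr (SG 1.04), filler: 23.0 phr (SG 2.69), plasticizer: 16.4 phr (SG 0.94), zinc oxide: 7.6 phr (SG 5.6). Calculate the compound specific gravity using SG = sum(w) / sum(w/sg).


Sum of weights = 147.0
Volume contributions:
  polymer: 100/1.04 = 96.1538
  filler: 23.0/2.69 = 8.5502
  plasticizer: 16.4/0.94 = 17.4468
  zinc oxide: 7.6/5.6 = 1.3571
Sum of volumes = 123.5080
SG = 147.0 / 123.5080 = 1.19

SG = 1.19


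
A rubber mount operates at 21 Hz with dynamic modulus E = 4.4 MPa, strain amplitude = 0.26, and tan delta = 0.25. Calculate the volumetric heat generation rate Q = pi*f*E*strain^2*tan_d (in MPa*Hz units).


Q = pi * f * E * strain^2 * tan_d
= pi * 21 * 4.4 * 0.26^2 * 0.25
= pi * 21 * 4.4 * 0.0676 * 0.25
= 4.9058

Q = 4.9058


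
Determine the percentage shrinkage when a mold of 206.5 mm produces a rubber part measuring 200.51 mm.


Shrinkage = (mold - part) / mold * 100
= (206.5 - 200.51) / 206.5 * 100
= 5.99 / 206.5 * 100
= 2.9%

2.9%


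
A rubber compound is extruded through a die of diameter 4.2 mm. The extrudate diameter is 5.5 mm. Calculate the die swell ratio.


Die swell ratio = D_extrudate / D_die
= 5.5 / 4.2
= 1.31

Die swell = 1.31


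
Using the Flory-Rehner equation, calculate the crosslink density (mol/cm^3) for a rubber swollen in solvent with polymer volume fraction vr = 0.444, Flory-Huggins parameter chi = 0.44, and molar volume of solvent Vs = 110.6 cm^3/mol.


ln(1 - vr) = ln(1 - 0.444) = -0.5870
Numerator = -((-0.5870) + 0.444 + 0.44 * 0.444^2) = 0.0562
Denominator = 110.6 * (0.444^(1/3) - 0.444/2) = 59.8223
nu = 0.0562 / 59.8223 = 9.4024e-04 mol/cm^3

9.4024e-04 mol/cm^3


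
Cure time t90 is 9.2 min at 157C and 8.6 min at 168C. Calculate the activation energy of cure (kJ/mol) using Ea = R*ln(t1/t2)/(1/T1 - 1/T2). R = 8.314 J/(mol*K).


T1 = 430.15 K, T2 = 441.15 K
1/T1 - 1/T2 = 5.7968e-05
ln(t1/t2) = ln(9.2/8.6) = 0.0674
Ea = 8.314 * 0.0674 / 5.7968e-05 = 9672.7365 J/mol
Ea = 9.67 kJ/mol

9.67 kJ/mol


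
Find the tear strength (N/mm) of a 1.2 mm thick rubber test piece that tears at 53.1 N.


Tear strength = force / thickness
= 53.1 / 1.2
= 44.25 N/mm

44.25 N/mm


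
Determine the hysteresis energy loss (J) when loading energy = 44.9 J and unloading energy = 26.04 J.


Hysteresis loss = loading - unloading
= 44.9 - 26.04
= 18.86 J

18.86 J


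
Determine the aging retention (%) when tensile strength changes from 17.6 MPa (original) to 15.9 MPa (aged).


Retention = aged / original * 100
= 15.9 / 17.6 * 100
= 90.3%

90.3%


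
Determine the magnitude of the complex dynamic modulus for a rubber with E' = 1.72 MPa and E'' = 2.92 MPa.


|E*| = sqrt(E'^2 + E''^2)
= sqrt(1.72^2 + 2.92^2)
= sqrt(2.9584 + 8.5264)
= 3.389 MPa

3.389 MPa


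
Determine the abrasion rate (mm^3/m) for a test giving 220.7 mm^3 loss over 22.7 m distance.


Rate = volume_loss / distance
= 220.7 / 22.7
= 9.722 mm^3/m

9.722 mm^3/m


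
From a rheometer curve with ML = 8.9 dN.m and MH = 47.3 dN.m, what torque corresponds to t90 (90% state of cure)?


M90 = ML + 0.9 * (MH - ML)
M90 = 8.9 + 0.9 * (47.3 - 8.9)
M90 = 8.9 + 0.9 * 38.4
M90 = 43.46 dN.m

43.46 dN.m


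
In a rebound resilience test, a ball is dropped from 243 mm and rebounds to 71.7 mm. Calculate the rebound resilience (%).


Resilience = h_rebound / h_drop * 100
= 71.7 / 243 * 100
= 29.5%

29.5%


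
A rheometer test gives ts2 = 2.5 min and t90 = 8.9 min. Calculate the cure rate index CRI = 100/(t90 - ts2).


CRI = 100 / (t90 - ts2)
= 100 / (8.9 - 2.5)
= 100 / 6.4
= 15.62 min^-1

15.62 min^-1


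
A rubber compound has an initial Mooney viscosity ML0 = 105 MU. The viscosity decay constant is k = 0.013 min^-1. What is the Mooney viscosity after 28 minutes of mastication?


ML = ML0 * exp(-k * t)
ML = 105 * exp(-0.013 * 28)
ML = 105 * 0.6949
ML = 72.96 MU

72.96 MU


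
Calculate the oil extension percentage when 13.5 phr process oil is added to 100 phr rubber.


Oil % = oil / (100 + oil) * 100
= 13.5 / (100 + 13.5) * 100
= 13.5 / 113.5 * 100
= 11.89%

11.89%


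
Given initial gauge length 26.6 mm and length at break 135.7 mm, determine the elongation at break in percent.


Elongation = (Lf - L0) / L0 * 100
= (135.7 - 26.6) / 26.6 * 100
= 109.1 / 26.6 * 100
= 410.2%

410.2%


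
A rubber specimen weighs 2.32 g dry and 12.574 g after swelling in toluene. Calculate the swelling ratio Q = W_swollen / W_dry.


Q = W_swollen / W_dry
Q = 12.574 / 2.32
Q = 5.42

Q = 5.42


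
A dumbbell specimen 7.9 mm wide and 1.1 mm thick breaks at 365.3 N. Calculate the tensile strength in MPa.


Area = width * thickness = 7.9 * 1.1 = 8.69 mm^2
TS = force / area = 365.3 / 8.69 = 42.04 MPa

42.04 MPa


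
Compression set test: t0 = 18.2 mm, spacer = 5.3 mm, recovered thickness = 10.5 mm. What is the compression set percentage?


CS = (t0 - recovered) / (t0 - ts) * 100
= (18.2 - 10.5) / (18.2 - 5.3) * 100
= 7.7 / 12.9 * 100
= 59.7%

59.7%


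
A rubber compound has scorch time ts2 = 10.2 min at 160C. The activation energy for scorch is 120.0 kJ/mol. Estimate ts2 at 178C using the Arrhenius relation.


Convert temperatures: T1 = 160 + 273.15 = 433.15 K, T2 = 178 + 273.15 = 451.15 K
ts2_new = 10.2 * exp(120000 / 8.314 * (1/451.15 - 1/433.15))
1/T2 - 1/T1 = -9.2111e-05
ts2_new = 2.7 min

2.7 min


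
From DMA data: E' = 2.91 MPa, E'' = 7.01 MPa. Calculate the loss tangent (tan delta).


tan delta = E'' / E'
= 7.01 / 2.91
= 2.4089

tan delta = 2.4089


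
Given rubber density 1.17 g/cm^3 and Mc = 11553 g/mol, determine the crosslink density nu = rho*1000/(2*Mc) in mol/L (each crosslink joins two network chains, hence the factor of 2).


nu = rho * 1000 / (2 * Mc)
nu = 1.17 * 1000 / (2 * 11553)
nu = 1170.0 / 23106
nu = 0.0506 mol/L

0.0506 mol/L


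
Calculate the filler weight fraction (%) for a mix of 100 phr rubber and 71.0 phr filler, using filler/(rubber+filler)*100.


Filler % = filler / (rubber + filler) * 100
= 71.0 / (100 + 71.0) * 100
= 71.0 / 171.0 * 100
= 41.52%

41.52%


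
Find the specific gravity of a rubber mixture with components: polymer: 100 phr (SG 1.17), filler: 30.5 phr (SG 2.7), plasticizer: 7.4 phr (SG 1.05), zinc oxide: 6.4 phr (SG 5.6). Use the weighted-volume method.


Sum of weights = 144.3
Volume contributions:
  polymer: 100/1.17 = 85.4701
  filler: 30.5/2.7 = 11.2963
  plasticizer: 7.4/1.05 = 7.0476
  zinc oxide: 6.4/5.6 = 1.1429
Sum of volumes = 104.9569
SG = 144.3 / 104.9569 = 1.375

SG = 1.375


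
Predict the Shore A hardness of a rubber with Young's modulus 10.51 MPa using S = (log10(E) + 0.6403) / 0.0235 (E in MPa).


log10(E) = 0.0235*S - 0.6403  =>  S = (log10(E) + 0.6403) / 0.0235
log10(10.51) = 1.021603
S = (1.021603 + 0.6403) / 0.0235 = 1.661903 / 0.0235
S = 70.7

Shore A = 70.7


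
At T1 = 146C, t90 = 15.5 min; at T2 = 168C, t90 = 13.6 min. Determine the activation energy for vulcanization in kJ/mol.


T1 = 419.15 K, T2 = 441.15 K
1/T1 - 1/T2 = 1.1898e-04
ln(t1/t2) = ln(15.5/13.6) = 0.1308
Ea = 8.314 * 0.1308 / 1.1898e-04 = 9138.0175 J/mol
Ea = 9.14 kJ/mol

9.14 kJ/mol


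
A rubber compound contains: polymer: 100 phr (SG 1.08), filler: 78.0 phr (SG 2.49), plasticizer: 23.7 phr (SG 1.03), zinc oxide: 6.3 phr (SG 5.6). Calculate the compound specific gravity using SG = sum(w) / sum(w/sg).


Sum of weights = 208.0
Volume contributions:
  polymer: 100/1.08 = 92.5926
  filler: 78.0/2.49 = 31.3253
  plasticizer: 23.7/1.03 = 23.0097
  zinc oxide: 6.3/5.6 = 1.1250
Sum of volumes = 148.0526
SG = 208.0 / 148.0526 = 1.405

SG = 1.405


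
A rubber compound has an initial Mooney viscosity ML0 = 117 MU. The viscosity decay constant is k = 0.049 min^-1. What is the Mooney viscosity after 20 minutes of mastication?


ML = ML0 * exp(-k * t)
ML = 117 * exp(-0.049 * 20)
ML = 117 * 0.3753
ML = 43.91 MU

43.91 MU


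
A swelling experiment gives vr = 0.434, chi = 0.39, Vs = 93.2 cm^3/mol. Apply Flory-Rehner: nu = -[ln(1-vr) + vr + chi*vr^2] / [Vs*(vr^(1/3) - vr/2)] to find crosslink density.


ln(1 - vr) = ln(1 - 0.434) = -0.5692
Numerator = -((-0.5692) + 0.434 + 0.39 * 0.434^2) = 0.0617
Denominator = 93.2 * (0.434^(1/3) - 0.434/2) = 50.3389
nu = 0.0617 / 50.3389 = 0.0012 mol/cm^3

0.0012 mol/cm^3


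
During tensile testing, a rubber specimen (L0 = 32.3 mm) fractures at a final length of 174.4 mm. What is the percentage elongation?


Elongation = (Lf - L0) / L0 * 100
= (174.4 - 32.3) / 32.3 * 100
= 142.1 / 32.3 * 100
= 439.9%

439.9%


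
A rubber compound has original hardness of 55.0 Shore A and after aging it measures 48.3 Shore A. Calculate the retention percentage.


Retention = aged / original * 100
= 48.3 / 55.0 * 100
= 87.8%

87.8%


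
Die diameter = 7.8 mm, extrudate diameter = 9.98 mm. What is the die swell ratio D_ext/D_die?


Die swell ratio = D_extrudate / D_die
= 9.98 / 7.8
= 1.279

Die swell = 1.279


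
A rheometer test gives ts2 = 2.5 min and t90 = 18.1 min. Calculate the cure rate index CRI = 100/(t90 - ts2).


CRI = 100 / (t90 - ts2)
= 100 / (18.1 - 2.5)
= 100 / 15.6
= 6.41 min^-1

6.41 min^-1


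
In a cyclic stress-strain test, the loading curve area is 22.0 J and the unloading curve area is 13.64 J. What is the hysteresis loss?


Hysteresis loss = loading - unloading
= 22.0 - 13.64
= 8.36 J

8.36 J


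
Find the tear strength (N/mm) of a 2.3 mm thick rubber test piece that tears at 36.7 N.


Tear strength = force / thickness
= 36.7 / 2.3
= 15.96 N/mm

15.96 N/mm


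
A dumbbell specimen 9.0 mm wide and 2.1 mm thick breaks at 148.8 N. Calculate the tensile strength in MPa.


Area = width * thickness = 9.0 * 2.1 = 18.9 mm^2
TS = force / area = 148.8 / 18.9 = 7.87 MPa

7.87 MPa


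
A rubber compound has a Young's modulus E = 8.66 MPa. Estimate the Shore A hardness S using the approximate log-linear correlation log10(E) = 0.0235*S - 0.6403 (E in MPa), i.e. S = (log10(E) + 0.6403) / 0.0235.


log10(E) = 0.0235*S - 0.6403  =>  S = (log10(E) + 0.6403) / 0.0235
log10(8.66) = 0.937518
S = (0.937518 + 0.6403) / 0.0235 = 1.577818 / 0.0235
S = 67.1

Shore A = 67.1


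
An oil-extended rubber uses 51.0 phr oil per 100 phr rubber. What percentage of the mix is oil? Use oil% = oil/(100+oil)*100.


Oil % = oil / (100 + oil) * 100
= 51.0 / (100 + 51.0) * 100
= 51.0 / 151.0 * 100
= 33.77%

33.77%


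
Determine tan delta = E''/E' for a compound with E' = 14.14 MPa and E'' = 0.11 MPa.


tan delta = E'' / E'
= 0.11 / 14.14
= 0.0078

tan delta = 0.0078


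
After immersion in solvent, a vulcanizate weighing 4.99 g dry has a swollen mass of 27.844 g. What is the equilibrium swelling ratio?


Q = W_swollen / W_dry
Q = 27.844 / 4.99
Q = 5.58

Q = 5.58


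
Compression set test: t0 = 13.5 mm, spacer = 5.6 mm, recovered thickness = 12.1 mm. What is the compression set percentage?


CS = (t0 - recovered) / (t0 - ts) * 100
= (13.5 - 12.1) / (13.5 - 5.6) * 100
= 1.4 / 7.9 * 100
= 17.7%

17.7%


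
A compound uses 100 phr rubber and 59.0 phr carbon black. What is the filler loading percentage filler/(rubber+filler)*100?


Filler % = filler / (rubber + filler) * 100
= 59.0 / (100 + 59.0) * 100
= 59.0 / 159.0 * 100
= 37.11%

37.11%


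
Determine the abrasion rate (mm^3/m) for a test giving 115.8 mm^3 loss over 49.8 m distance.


Rate = volume_loss / distance
= 115.8 / 49.8
= 2.325 mm^3/m

2.325 mm^3/m


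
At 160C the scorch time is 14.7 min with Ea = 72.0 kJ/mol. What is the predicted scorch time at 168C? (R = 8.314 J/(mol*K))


Convert temperatures: T1 = 160 + 273.15 = 433.15 K, T2 = 168 + 273.15 = 441.15 K
ts2_new = 14.7 * exp(72000 / 8.314 * (1/441.15 - 1/433.15))
1/T2 - 1/T1 = -4.1866e-05
ts2_new = 10.23 min

10.23 min


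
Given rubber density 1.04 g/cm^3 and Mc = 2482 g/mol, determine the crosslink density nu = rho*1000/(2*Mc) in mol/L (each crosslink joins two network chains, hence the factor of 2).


nu = rho * 1000 / (2 * Mc)
nu = 1.04 * 1000 / (2 * 2482)
nu = 1040.0 / 4964
nu = 0.2095 mol/L

0.2095 mol/L


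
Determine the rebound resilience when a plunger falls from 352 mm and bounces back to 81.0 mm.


Resilience = h_rebound / h_drop * 100
= 81.0 / 352 * 100
= 23.0%

23.0%


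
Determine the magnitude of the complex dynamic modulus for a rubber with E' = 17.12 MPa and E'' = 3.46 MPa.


|E*| = sqrt(E'^2 + E''^2)
= sqrt(17.12^2 + 3.46^2)
= sqrt(293.0944 + 11.9716)
= 17.466 MPa

17.466 MPa


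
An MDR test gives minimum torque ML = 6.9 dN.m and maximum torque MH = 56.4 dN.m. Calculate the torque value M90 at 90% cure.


M90 = ML + 0.9 * (MH - ML)
M90 = 6.9 + 0.9 * (56.4 - 6.9)
M90 = 6.9 + 0.9 * 49.5
M90 = 51.45 dN.m

51.45 dN.m


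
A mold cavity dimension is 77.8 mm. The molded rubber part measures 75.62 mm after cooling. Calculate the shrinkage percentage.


Shrinkage = (mold - part) / mold * 100
= (77.8 - 75.62) / 77.8 * 100
= 2.18 / 77.8 * 100
= 2.8%

2.8%


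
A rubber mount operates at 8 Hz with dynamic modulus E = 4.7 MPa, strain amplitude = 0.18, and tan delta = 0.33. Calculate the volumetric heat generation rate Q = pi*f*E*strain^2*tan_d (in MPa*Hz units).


Q = pi * f * E * strain^2 * tan_d
= pi * 8 * 4.7 * 0.18^2 * 0.33
= pi * 8 * 4.7 * 0.0324 * 0.33
= 1.2630

Q = 1.2630


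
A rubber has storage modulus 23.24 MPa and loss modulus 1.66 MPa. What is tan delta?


tan delta = E'' / E'
= 1.66 / 23.24
= 0.0714

tan delta = 0.0714


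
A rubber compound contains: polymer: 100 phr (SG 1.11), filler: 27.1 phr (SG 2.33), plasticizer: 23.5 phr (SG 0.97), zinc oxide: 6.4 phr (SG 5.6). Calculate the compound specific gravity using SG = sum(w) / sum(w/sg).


Sum of weights = 157.0
Volume contributions:
  polymer: 100/1.11 = 90.0901
  filler: 27.1/2.33 = 11.6309
  plasticizer: 23.5/0.97 = 24.2268
  zinc oxide: 6.4/5.6 = 1.1429
Sum of volumes = 127.0907
SG = 157.0 / 127.0907 = 1.235

SG = 1.235


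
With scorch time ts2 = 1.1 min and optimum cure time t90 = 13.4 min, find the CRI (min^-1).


CRI = 100 / (t90 - ts2)
= 100 / (13.4 - 1.1)
= 100 / 12.3
= 8.13 min^-1

8.13 min^-1


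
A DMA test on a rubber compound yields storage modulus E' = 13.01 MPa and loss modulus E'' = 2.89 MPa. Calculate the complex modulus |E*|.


|E*| = sqrt(E'^2 + E''^2)
= sqrt(13.01^2 + 2.89^2)
= sqrt(169.2601 + 8.3521)
= 13.327 MPa

13.327 MPa


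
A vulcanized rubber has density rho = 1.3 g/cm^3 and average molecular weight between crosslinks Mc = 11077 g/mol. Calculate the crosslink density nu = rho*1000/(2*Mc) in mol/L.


nu = rho * 1000 / (2 * Mc)
nu = 1.3 * 1000 / (2 * 11077)
nu = 1300.0 / 22154
nu = 0.0587 mol/L

0.0587 mol/L


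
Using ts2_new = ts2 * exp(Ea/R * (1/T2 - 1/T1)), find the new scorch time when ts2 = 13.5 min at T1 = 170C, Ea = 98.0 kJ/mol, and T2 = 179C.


Convert temperatures: T1 = 170 + 273.15 = 443.15 K, T2 = 179 + 273.15 = 452.15 K
ts2_new = 13.5 * exp(98000 / 8.314 * (1/452.15 - 1/443.15))
1/T2 - 1/T1 = -4.4917e-05
ts2_new = 7.95 min

7.95 min


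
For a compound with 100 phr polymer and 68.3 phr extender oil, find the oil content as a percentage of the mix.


Oil % = oil / (100 + oil) * 100
= 68.3 / (100 + 68.3) * 100
= 68.3 / 168.3 * 100
= 40.58%

40.58%


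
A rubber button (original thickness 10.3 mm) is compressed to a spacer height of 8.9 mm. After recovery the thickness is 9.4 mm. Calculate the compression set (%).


CS = (t0 - recovered) / (t0 - ts) * 100
= (10.3 - 9.4) / (10.3 - 8.9) * 100
= 0.9 / 1.4 * 100
= 64.3%

64.3%


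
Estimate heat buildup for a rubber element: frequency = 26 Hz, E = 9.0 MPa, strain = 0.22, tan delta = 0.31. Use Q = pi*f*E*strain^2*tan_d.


Q = pi * f * E * strain^2 * tan_d
= pi * 26 * 9.0 * 0.22^2 * 0.31
= pi * 26 * 9.0 * 0.0484 * 0.31
= 11.0299

Q = 11.0299


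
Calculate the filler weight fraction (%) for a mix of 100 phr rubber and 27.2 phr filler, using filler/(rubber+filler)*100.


Filler % = filler / (rubber + filler) * 100
= 27.2 / (100 + 27.2) * 100
= 27.2 / 127.2 * 100
= 21.38%

21.38%


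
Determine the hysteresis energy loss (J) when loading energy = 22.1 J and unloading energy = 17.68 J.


Hysteresis loss = loading - unloading
= 22.1 - 17.68
= 4.42 J

4.42 J


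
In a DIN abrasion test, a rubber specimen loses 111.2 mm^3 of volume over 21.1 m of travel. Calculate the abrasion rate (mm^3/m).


Rate = volume_loss / distance
= 111.2 / 21.1
= 5.27 mm^3/m

5.27 mm^3/m


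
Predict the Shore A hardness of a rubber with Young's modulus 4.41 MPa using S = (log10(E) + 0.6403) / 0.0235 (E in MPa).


log10(E) = 0.0235*S - 0.6403  =>  S = (log10(E) + 0.6403) / 0.0235
log10(4.41) = 0.644439
S = (0.644439 + 0.6403) / 0.0235 = 1.284739 / 0.0235
S = 54.7

Shore A = 54.7


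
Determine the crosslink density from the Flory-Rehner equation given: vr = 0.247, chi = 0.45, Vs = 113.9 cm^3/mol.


ln(1 - vr) = ln(1 - 0.247) = -0.2837
Numerator = -((-0.2837) + 0.247 + 0.45 * 0.247^2) = 0.0092
Denominator = 113.9 * (0.247^(1/3) - 0.247/2) = 57.3977
nu = 0.0092 / 57.3977 = 1.6091e-04 mol/cm^3

1.6091e-04 mol/cm^3


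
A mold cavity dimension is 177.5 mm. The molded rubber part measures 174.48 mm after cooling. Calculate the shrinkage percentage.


Shrinkage = (mold - part) / mold * 100
= (177.5 - 174.48) / 177.5 * 100
= 3.02 / 177.5 * 100
= 1.7%

1.7%


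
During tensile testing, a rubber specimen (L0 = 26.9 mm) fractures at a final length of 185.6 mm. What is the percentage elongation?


Elongation = (Lf - L0) / L0 * 100
= (185.6 - 26.9) / 26.9 * 100
= 158.7 / 26.9 * 100
= 590.0%

590.0%


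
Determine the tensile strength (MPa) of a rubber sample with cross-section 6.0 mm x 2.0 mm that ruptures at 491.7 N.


Area = width * thickness = 6.0 * 2.0 = 12.0 mm^2
TS = force / area = 491.7 / 12.0 = 40.98 MPa

40.98 MPa


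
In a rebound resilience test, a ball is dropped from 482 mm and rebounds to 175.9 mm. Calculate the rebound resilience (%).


Resilience = h_rebound / h_drop * 100
= 175.9 / 482 * 100
= 36.5%

36.5%


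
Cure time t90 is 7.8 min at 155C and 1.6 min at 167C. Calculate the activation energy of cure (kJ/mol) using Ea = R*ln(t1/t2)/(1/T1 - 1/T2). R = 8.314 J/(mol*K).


T1 = 428.15 K, T2 = 440.15 K
1/T1 - 1/T2 = 6.3677e-05
ln(t1/t2) = ln(7.8/1.6) = 1.5841
Ea = 8.314 * 1.5841 / 6.3677e-05 = 206830.0012 J/mol
Ea = 206.83 kJ/mol

206.83 kJ/mol


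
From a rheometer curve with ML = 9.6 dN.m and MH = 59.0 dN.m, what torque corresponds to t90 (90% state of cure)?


M90 = ML + 0.9 * (MH - ML)
M90 = 9.6 + 0.9 * (59.0 - 9.6)
M90 = 9.6 + 0.9 * 49.4
M90 = 54.06 dN.m

54.06 dN.m


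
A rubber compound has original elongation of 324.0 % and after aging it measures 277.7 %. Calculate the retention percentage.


Retention = aged / original * 100
= 277.7 / 324.0 * 100
= 85.7%

85.7%


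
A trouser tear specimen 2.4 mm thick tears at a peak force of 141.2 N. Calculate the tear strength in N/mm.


Tear strength = force / thickness
= 141.2 / 2.4
= 58.83 N/mm

58.83 N/mm


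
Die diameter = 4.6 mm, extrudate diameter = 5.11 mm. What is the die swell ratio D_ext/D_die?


Die swell ratio = D_extrudate / D_die
= 5.11 / 4.6
= 1.111

Die swell = 1.111


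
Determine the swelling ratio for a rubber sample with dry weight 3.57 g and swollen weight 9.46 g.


Q = W_swollen / W_dry
Q = 9.46 / 3.57
Q = 2.65

Q = 2.65


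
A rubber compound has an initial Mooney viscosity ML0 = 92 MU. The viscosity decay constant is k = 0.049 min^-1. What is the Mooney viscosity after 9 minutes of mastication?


ML = ML0 * exp(-k * t)
ML = 92 * exp(-0.049 * 9)
ML = 92 * 0.6434
ML = 59.19 MU

59.19 MU


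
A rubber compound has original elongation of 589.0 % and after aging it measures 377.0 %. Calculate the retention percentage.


Retention = aged / original * 100
= 377.0 / 589.0 * 100
= 64.0%

64.0%


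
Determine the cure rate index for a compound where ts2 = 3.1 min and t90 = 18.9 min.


CRI = 100 / (t90 - ts2)
= 100 / (18.9 - 3.1)
= 100 / 15.8
= 6.33 min^-1

6.33 min^-1


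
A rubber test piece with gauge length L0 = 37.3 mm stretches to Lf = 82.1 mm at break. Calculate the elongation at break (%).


Elongation = (Lf - L0) / L0 * 100
= (82.1 - 37.3) / 37.3 * 100
= 44.8 / 37.3 * 100
= 120.1%

120.1%


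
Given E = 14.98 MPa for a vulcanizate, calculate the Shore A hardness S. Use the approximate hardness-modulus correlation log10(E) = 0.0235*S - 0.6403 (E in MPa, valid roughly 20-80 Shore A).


log10(E) = 0.0235*S - 0.6403  =>  S = (log10(E) + 0.6403) / 0.0235
log10(14.98) = 1.175512
S = (1.175512 + 0.6403) / 0.0235 = 1.815812 / 0.0235
S = 77.3

Shore A = 77.3


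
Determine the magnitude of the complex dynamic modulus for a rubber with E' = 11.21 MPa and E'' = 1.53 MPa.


|E*| = sqrt(E'^2 + E''^2)
= sqrt(11.21^2 + 1.53^2)
= sqrt(125.6641 + 2.3409)
= 11.314 MPa

11.314 MPa


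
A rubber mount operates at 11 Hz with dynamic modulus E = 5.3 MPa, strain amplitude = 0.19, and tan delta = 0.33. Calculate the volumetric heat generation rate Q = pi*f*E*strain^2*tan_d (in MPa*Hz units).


Q = pi * f * E * strain^2 * tan_d
= pi * 11 * 5.3 * 0.19^2 * 0.33
= pi * 11 * 5.3 * 0.0361 * 0.33
= 2.1819

Q = 2.1819


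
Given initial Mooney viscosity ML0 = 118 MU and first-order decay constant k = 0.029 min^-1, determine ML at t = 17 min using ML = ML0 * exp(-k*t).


ML = ML0 * exp(-k * t)
ML = 118 * exp(-0.029 * 17)
ML = 118 * 0.6108
ML = 72.07 MU

72.07 MU


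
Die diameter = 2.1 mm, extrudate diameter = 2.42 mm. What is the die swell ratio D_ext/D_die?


Die swell ratio = D_extrudate / D_die
= 2.42 / 2.1
= 1.152

Die swell = 1.152


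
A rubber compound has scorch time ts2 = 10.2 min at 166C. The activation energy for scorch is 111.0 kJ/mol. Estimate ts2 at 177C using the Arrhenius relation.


Convert temperatures: T1 = 166 + 273.15 = 439.15 K, T2 = 177 + 273.15 = 450.15 K
ts2_new = 10.2 * exp(111000 / 8.314 * (1/450.15 - 1/439.15))
1/T2 - 1/T1 = -5.5645e-05
ts2_new = 4.85 min

4.85 min


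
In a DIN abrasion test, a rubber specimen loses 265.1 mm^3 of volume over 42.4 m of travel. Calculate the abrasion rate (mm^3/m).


Rate = volume_loss / distance
= 265.1 / 42.4
= 6.252 mm^3/m

6.252 mm^3/m


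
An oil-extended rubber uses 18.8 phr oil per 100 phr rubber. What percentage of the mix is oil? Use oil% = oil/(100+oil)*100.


Oil % = oil / (100 + oil) * 100
= 18.8 / (100 + 18.8) * 100
= 18.8 / 118.8 * 100
= 15.82%

15.82%


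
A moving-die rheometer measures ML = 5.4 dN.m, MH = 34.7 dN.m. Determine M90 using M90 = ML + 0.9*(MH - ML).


M90 = ML + 0.9 * (MH - ML)
M90 = 5.4 + 0.9 * (34.7 - 5.4)
M90 = 5.4 + 0.9 * 29.3
M90 = 31.77 dN.m

31.77 dN.m


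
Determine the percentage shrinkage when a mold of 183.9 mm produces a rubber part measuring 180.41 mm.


Shrinkage = (mold - part) / mold * 100
= (183.9 - 180.41) / 183.9 * 100
= 3.49 / 183.9 * 100
= 1.9%

1.9%


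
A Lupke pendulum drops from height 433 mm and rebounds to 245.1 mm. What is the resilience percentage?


Resilience = h_rebound / h_drop * 100
= 245.1 / 433 * 100
= 56.6%

56.6%


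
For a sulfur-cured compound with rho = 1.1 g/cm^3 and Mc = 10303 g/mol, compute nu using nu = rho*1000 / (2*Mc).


nu = rho * 1000 / (2 * Mc)
nu = 1.1 * 1000 / (2 * 10303)
nu = 1100.0 / 20606
nu = 0.0534 mol/L

0.0534 mol/L


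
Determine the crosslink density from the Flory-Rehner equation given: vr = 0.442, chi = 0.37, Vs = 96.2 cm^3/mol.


ln(1 - vr) = ln(1 - 0.442) = -0.5834
Numerator = -((-0.5834) + 0.442 + 0.37 * 0.442^2) = 0.0691
Denominator = 96.2 * (0.442^(1/3) - 0.442/2) = 52.0193
nu = 0.0691 / 52.0193 = 0.0013 mol/cm^3

0.0013 mol/cm^3


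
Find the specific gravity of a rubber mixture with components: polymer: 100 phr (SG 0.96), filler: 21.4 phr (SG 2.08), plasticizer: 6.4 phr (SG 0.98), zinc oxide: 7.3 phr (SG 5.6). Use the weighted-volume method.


Sum of weights = 135.1
Volume contributions:
  polymer: 100/0.96 = 104.1667
  filler: 21.4/2.08 = 10.2885
  plasticizer: 6.4/0.98 = 6.5306
  zinc oxide: 7.3/5.6 = 1.3036
Sum of volumes = 122.2893
SG = 135.1 / 122.2893 = 1.105

SG = 1.105
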